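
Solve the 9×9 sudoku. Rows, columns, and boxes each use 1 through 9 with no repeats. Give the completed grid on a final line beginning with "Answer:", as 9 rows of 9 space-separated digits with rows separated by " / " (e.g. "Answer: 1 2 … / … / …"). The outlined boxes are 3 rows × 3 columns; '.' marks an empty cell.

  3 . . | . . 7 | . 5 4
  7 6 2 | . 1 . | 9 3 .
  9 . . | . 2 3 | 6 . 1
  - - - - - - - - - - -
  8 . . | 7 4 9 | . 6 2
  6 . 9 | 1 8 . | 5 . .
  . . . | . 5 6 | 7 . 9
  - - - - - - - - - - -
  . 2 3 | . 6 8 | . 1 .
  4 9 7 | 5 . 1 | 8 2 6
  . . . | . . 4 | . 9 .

Step 1. [r7c1∈{5}] r7c1's peers cover all but 5. So r7c1=5.
Step 2. [r9c7∈{3}] only 3 remains possible at r9c7 ⇒ r9c7=3.
Step 3. [r4c2∈{1,3,5}] r4c2 is the only open cell in row 4 admitting 3. So r4c2=3.
Step 4. [r3c2∈{4,5,8}] r3c2 is the only open cell in col 2 admitting 5. So r3c2=5.
Step 5. [r9c1∈{1}] r9c1 has the single candidate 1, so r9c1=1.
Step 6. [r3c3∈{4,8}] across box 1, 4 lands solely at r3c3 ⇒ r3c3=4.
Step 7. [r6c3∈{1}] nothing but 1 survives at r6c3. So r6c3=1.
Step 8. [r3c4∈{8}] r3c4 has the single candidate 8. So r3c4=8.
Step 9. [r5c8∈{4}] nothing but 4 survives at r5c8 ⇒ r5c8=4.
Step 10. [r1c3∈{8}] nothing but 8 survives at r1c3 ⇒ r1c3=8.
Step 11. [r7c9∈{7}] only 7 remains possible at r7c9 ⇒ r7c9=7.
Step 12. [r6c4∈{2,3}] in row 6, 3 fits only at r6c4 ⇒ r6c4=3.
Step 13. [r1c5∈{9}] only 9 remains possible at r1c5 ⇒ r1c5=9.
Step 14. [r6c2∈{4}] nothing but 4 survives at r6c2 ⇒ r6c2=4.
Step 15. [r4c3∈{5}] r4c3 has the single candidate 5 ⇒ r4c3=5.
Step 16. [r9c4∈{2}] only 2 remains possible at r9c4. So r9c4=2.
Step 17. [r9c9∈{5}] r9c9 is down to just 5. So r9c9=5.
Step 18. [r9c3∈{6}] r9c3 has the single candidate 6. So r9c3=6.
Step 19. [r4c7∈{1}] r4c7 is down to just 1, so r4c7=1.
Step 20. [r2c9∈{8}] r2c9 has the single candidate 8 ⇒ r2c9=8.
Step 21. [r3c8∈{7}] nothing but 7 survives at r3c8 ⇒ r3c8=7.
Step 22. [r5c2∈{7}] r5c2's peers cover all but 7, so r5c2=7.
Step 23. [r5c9∈{3}] nothing but 3 survives at r5c9, so r5c9=3.
Step 24. [r2c6∈{5}] r2c6 has the single candidate 5 ⇒ r2c6=5.
Step 25. [r8c5∈{3}] nothing but 3 survives at r8c5 ⇒ r8c5=3.
Step 26. [r1c4∈{6}] r1c4's peers cover all but 6. So r1c4=6.
Step 27. [r2c4∈{4}] nothing but 4 survives at r2c4, so r2c4=4.
Step 28. [r5c6∈{2}] nothing but 2 survives at r5c6. So r5c6=2.
Step 29. [r7c7∈{4}] r7c7's peers cover all but 4 ⇒ r7c7=4.
Step 30. [r1c2∈{1}] only 1 remains possible at r1c2. So r1c2=1.
Step 31. [r1c7∈{2}] nothing but 2 survives at r1c7. So r1c7=2.
Step 32. [r9c2∈{8}] r9c2's peers cover all but 8. So r9c2=8.
Step 33. [r6c1∈{2}] r6c1 has the single candidate 2, so r6c1=2.
Step 34. [r6c8∈{8}] nothing but 8 survives at r6c8, so r6c8=8.
Step 35. [r7c4∈{9}] r7c4 has the single candidate 9. So r7c4=9.
Step 36. [r9c5∈{7}] r9c5 is down to just 7 ⇒ r9c5=7.

Answer: 3 1 8 6 9 7 2 5 4 / 7 6 2 4 1 5 9 3 8 / 9 5 4 8 2 3 6 7 1 / 8 3 5 7 4 9 1 6 2 / 6 7 9 1 8 2 5 4 3 / 2 4 1 3 5 6 7 8 9 / 5 2 3 9 6 8 4 1 7 / 4 9 7 5 3 1 8 2 6 / 1 8 6 2 7 4 3 9 5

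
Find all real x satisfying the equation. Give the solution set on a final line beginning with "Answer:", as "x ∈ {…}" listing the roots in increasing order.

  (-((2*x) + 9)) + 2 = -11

Step 1. [(-((2*x) + 9)) + 2 = -11] +2 is outermost — subtract 2 both sides ⇒ sub: -((2*x) + 9) = -13.
Step 2. [-((2*x) + 9) = -13] flip signs both sides, so neg: (2*x) + 9 = 13.
Step 3. [(2*x) + 9 = 13] subtract 9: x sits inside (… + 9), so sub: 2*x = 4.
Step 4. [2*x = 4] 2·(inner) — divide through by 2 ⇒ div: x = 2.

Answer: x ∈ {2}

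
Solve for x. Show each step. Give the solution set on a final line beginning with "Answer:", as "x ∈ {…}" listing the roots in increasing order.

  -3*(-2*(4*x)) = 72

Step 1. [-3*(-2*(4*x)) = 72] -3 out front; divide by -3, so div: -2*(4*x) = -24.
Step 2. [-2*(4*x) = -24] leading coefficient -2: divide by -2. So div: 4*x = 12.
Step 3. [4*x = 12] 4 out front; divide by 4. So div: x = 3.

Answer: x ∈ {3}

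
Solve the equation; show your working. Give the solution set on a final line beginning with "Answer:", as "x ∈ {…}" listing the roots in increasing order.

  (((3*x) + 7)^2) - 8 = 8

Step 1. [(((3*x) + 7)^2) - 8 = 8] add 8: x sits inside (… - 8) ⇒ sub: ((3*x) + 7)^2 = 16.
Step 2. [((3*x) + 7)^2 = 16] LHS squared, RHS 16 ≥ 0: apply √ (±), so sqrt: (3*x) + 7 = 4 or -4.
Step 3. [(3*x) + 7 = 4 or -4] +7 is outermost — subtract 7 both sides ⇒ sub: 3*x = -3 or -11.
Step 4. [3*x = -3 or -11] 3·(inner) — divide through by 3 ⇒ div: x = -1 or -11/3.

Answer: x ∈ {-11/3, -1}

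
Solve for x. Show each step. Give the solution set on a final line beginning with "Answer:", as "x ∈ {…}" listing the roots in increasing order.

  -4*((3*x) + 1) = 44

Step 1. [-4*((3*x) + 1) = 44] -4 out front; divide by -4, so div: (3*x) + 1 = -11.
Step 2. [(3*x) + 1 = -11] subtract 1: x sits inside (… + 1), so sub: 3*x = -12.
Step 3. [3*x = -12] LHS = 3·(…); ÷3 both sides, so div: x = -4.

Answer: x ∈ {-4}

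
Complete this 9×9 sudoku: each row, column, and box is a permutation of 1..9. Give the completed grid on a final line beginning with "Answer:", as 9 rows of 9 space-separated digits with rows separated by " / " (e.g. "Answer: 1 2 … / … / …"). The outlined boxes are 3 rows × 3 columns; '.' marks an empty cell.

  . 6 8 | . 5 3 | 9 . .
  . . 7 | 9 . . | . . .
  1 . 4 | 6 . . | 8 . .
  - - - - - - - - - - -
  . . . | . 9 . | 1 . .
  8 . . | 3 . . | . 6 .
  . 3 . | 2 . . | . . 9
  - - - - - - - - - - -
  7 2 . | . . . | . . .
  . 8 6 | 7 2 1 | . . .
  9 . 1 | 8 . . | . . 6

Step 1. [r6c3∈{5}] nothing but 5 survives at r6c3, so r6c3=5.
Step 2. [r6c5∈{1,4,6,7,8}] row 6 places 1 nowhere but r6c5, so r6c5=1.
Step 3. [r2c1∈{2,3,5}] 3 has one home in box 1: r2c1 ⇒ r2c1=3.
Step 4. [r2c2∈{5}] r2c2 has the single candidate 5. So r2c2=5.
Step 5. [r9c2∈{4}] r9c2 is down to just 4 ⇒ r9c2=4.
Step 6. [r9c6∈{5}] r9c6's peers cover all but 5. So r9c6=5.
Step 7. [r7c4∈{4}] nothing but 4 survives at r7c4. So r7c4=4.
Step 8. [r7c3∈{3}] only 3 remains possible at r7c3. So r7c3=3.
Step 9. [r7c7∈{5}] r7c7 is down to just 5, so r7c7=5.
Step 10. [r5c9∈{2,4,5,7}] across row 5, 5 lands solely at r5c9, so r5c9=5.
Step 11. [r4c3∈{2}] only 2 remains possible at r4c3, so r4c3=2.
Step 12. [r3c5∈{7}] r3c5's peers cover all but 7 ⇒ r3c5=7.
Step 13. [r5c5∈{4}] r5c5's peers cover all but 4, so r5c5=4.
Step 14. [r2c6∈{2,4,8}] across col 6, 4 lands solely at r2c6, so r2c6=4.
Step 15. [r4c2∈{7}] only 7 remains possible at r4c2. So r4c2=7.
Step 16. [r1c9∈{1,2,4,7}] 7 has one home in col 9: r1c9. So r1c9=7.
Step 17. [r1c8∈{1,2,4}] r1c8 is the only open cell in row 1 admitting 4, so r1c8=4.
Step 18. [r5c7∈{2,7}] 2 has one home in row 5: r5c7. So r5c7=2.
Step 19. [r9c8∈{2,3,7}] in row 9, 2 fits only at r9c8, so r9c8=2.
Step 20. [r6c8∈{7,8}] across col 8, 7 lands solely at r6c8 ⇒ r6c8=7.
Step 21. [r6c7∈{4}] nothing but 4 survives at r6c7. So r6c7=4.
Step 22. [r8c7∈{3}] only 3 remains possible at r8c7. So r8c7=3.
Step 23. [r6c6∈{6,8}] in row 6, 8 fits only at r6c6 ⇒ r6c6=8.
Step 24. [r2c9∈{1,2}] 2 has one home in row 2: r2c9, so r2c9=2.
Step 25. [r7c9∈{1,8}] r7c9 is the only open cell in col 9 admitting 1, so r7c9=1.
Step 26. [r7c6∈{6,9}] r7c6 is the only open cell in col 6 admitting 9, so r7c6=9.
Step 27. [r4c9∈{3,8}] across col 9, 8 lands solely at r4c9, so r4c9=8.
Step 28. [r4c8∈{3}] r4c8's peers cover all but 3, so r4c8=3.
Step 29. [r5c2∈{1,9}] r5c2 is the only open cell in row 5 admitting 1, so r5c2=1.
Step 30. [r4c1∈{4,6}] r4c1 is the only open cell in row 4 admitting 4, so r4c1=4.
Step 31. [r9c5∈{3}] nothing but 3 survives at r9c5. So r9c5=3.
Step 32. [r3c8∈{5}] only 5 remains possible at r3c8, so r3c8=5.
Step 33. [r2c5∈{8}] r2c5 has the single candidate 8, so r2c5=8.
Step 34. [r5c3∈{9}] nothing but 9 survives at r5c3. So r5c3=9.
Step 35. [r6c1∈{6}] r6c1 is down to just 6. So r6c1=6.
Step 36. [r1c4∈{1}] r1c4 is down to just 1, so r1c4=1.
Step 37. [r7c5∈{6}] r7c5 is down to just 6. So r7c5=6.
Step 38. [r8c9∈{4}] r8c9 has the single candidate 4, so r8c9=4.
Step 39. [r3c9∈{3}] r3c9 is down to just 3. So r3c9=3.
Step 40. [r7c8∈{8}] r7c8's peers cover all but 8. So r7c8=8.
Step 41. [r1c1∈{2}] r1c1 has the single candidate 2, so r1c1=2.
Step 42. [r2c7∈{6}] r2c7's peers cover all but 6. So r2c7=6.
Step 43. [r3c6∈{2}] nothing but 2 survives at r3c6. So r3c6=2.
Step 44. [r9c7∈{7}] r9c7 has the single candidate 7 ⇒ r9c7=7.
Step 45. [r5c6∈{7}] r5c6's peers cover all but 7, so r5c6=7.
Step 46. [r3c2∈{9}] r3c2's peers cover all but 9 ⇒ r3c2=9.
Step 47. [r4c6∈{6}] only 6 remains possible at r4c6, so r4c6=6.
Step 48. [r8c8∈{9}] r8c8's peers cover all but 9. So r8c8=9.
Step 49. [r8c1∈{5}] r8c1 has the single candidate 5, so r8c1=5.
Step 50. [r2c8∈{1}] nothing but 1 survives at r2c8. So r2c8=1.
Step 51. [r4c4∈{5}] r4c4 is down to just 5 ⇒ r4c4=5.

Answer: 2 6 8 1 5 3 9 4 7 / 3 5 7 9 8 4 6 1 2 / 1 9 4 6 7 2 8 5 3 / 4 7 2 5 9 6 1 3 8 / 8 1 9 3 4 7 2 6 5 / 6 3 5 2 1 8 4 7 9 / 7 2 3 4 6 9 5 8 1 / 5 8 6 7 2 1 3 9 4 / 9 4 1 8 3 5 7 2 6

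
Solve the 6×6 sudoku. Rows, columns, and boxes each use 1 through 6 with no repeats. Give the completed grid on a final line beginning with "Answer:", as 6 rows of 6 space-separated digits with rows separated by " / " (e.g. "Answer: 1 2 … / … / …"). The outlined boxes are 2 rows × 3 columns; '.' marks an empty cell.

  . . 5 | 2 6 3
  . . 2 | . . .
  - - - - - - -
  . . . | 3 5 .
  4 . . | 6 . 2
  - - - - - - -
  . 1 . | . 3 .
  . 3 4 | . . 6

Step 1. [r5c1∈{2,5,6}] in row 5, 2 fits only at r5c1. So r5c1=2.
Step 2. [r2c5∈{1,4}] col 5 places 4 nowhere but r2c5. So r2c5=4.
Step 3. [r4c5∈{1}] r4c5 is down to just 1 ⇒ r4c5=1.
Step 4. [r2c6∈{1,5}] across col 6, 1 lands solely at r2c6 ⇒ r2c6=1.
Step 5. [r5c6∈{4,5}] 5 has one home in col 6: r5c6, so r5c6=5.
Step 6. [r2c2∈{6}] nothing but 6 survives at r2c2. So r2c2=6.
Step 7. [r3c1∈{1,6}] r3c1 is the only open cell in col 1 admitting 6. So r3c1=6.
Step 8. [r5c4∈{4}] r5c4 is down to just 4 ⇒ r5c4=4.
Step 9. [r5c3∈{6}] r5c3 has the single candidate 6, so r5c3=6.
Step 10. [r3c3∈{1}] nothing but 1 survives at r3c3 ⇒ r3c3=1.
Step 11. [r2c4∈{5}] nothing but 5 survives at r2c4, so r2c4=5.
Step 12. [r6c5∈{2}] r6c5 is down to just 2. So r6c5=2.
Step 13. [r6c1∈{5}] only 5 remains possible at r6c1 ⇒ r6c1=5.
Step 14. [r4c3∈{3}] only 3 remains possible at r4c3. So r4c3=3.
Step 15. [r4c2∈{5}] r4c2's peers cover all but 5 ⇒ r4c2=5.
Step 16. [r6c4∈{1}] r6c4's peers cover all but 1. So r6c4=1.
Step 17. [r3c6∈{4}] r3c6 has the single candidate 4. So r3c6=4.
Step 18. [r2c1∈{3}] r2c1 is down to just 3, so r2c1=3.
Step 19. [r1c2∈{4}] r1c2 is down to just 4 ⇒ r1c2=4.
Step 20. [r3c2∈{2}] r3c2 has the single candidate 2. So r3c2=2.
Step 21. [r1c1∈{1}] r1c1 has the single candidate 1 ⇒ r1c1=1.

Answer: 1 4 5 2 6 3 / 3 6 2 5 4 1 / 6 2 1 3 5 4 / 4 5 3 6 1 2 / 2 1 6 4 3 5 / 5 3 4 1 2 6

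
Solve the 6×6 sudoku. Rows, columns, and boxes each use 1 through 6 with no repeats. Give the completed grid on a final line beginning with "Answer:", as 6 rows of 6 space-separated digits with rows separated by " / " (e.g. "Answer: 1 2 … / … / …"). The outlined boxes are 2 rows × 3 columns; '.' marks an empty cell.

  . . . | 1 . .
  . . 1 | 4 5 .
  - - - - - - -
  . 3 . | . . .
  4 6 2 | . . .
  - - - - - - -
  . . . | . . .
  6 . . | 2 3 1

Step 1. [r2c6∈{2,3,6}] 6 has one home in row 2: r2c6, so r2c6=6.
Step 2. [r3c3∈{5}] only 5 remains possible at r3c3 ⇒ r3c3=5.
Step 3. [r1c6∈{2,3}] box 2 places 3 nowhere but r1c6 ⇒ r1c6=3.
Step 4. [r2c2∈{2}] r2c2 is down to just 2, so r2c2=2.
Step 5. [r6c2∈{4,5}] r6c2 is the only open cell in row 6 admitting 5, so r6c2=5.
Step 6. [r6c3∈{4}] r6c3 has the single candidate 4 ⇒ r6c3=4.
Step 7. [r5c1∈{1,2,3}] r5c1 is the only open cell in row 5 admitting 2. So r5c1=2.
Step 8. [r3c4∈{6}] only 6 remains possible at r3c4, so r3c4=6.
Step 9. [r5c4∈{5}] only 5 remains possible at r5c4. So r5c4=5.
Step 10. [r5c6∈{4}] only 4 remains possible at r5c6 ⇒ r5c6=4.
Step 11. [r3c5∈{1,2,4}] in row 3, 4 fits only at r3c5, so r3c5=4.
Step 12. [r5c5∈{6}] only 6 remains possible at r5c5, so r5c5=6.
Step 13. [r1c1∈{5}] r1c1's peers cover all but 5, so r1c1=5.
Step 14. [r4c4∈{3}] nothing but 3 survives at r4c4, so r4c4=3.
Step 15. [r4c6∈{5}] r4c6 is down to just 5 ⇒ r4c6=5.
Step 16. [r3c1∈{1}] nothing but 1 survives at r3c1, so r3c1=1.
Step 17. [r5c2∈{1}] only 1 remains possible at r5c2. So r5c2=1.
Step 18. [r2c1∈{3}] only 3 remains possible at r2c1 ⇒ r2c1=3.
Step 19. [r3c6∈{2}] r3c6's peers cover all but 2, so r3c6=2.
Step 20. [r1c5∈{2}] only 2 remains possible at r1c5 ⇒ r1c5=2.
Step 21. [r1c3∈{6}] only 6 remains possible at r1c3 ⇒ r1c3=6.
Step 22. [r4c5∈{1}] r4c5 has the single candidate 1. So r4c5=1.
Step 23. [r5c3∈{3}] r5c3 is down to just 3, so r5c3=3.
Step 24. [r1c2∈{4}] r1c2's peers cover all but 4. So r1c2=4.

Answer: 5 4 6 1 2 3 / 3 2 1 4 5 6 / 1 3 5 6 4 2 / 4 6 2 3 1 5 / 2 1 3 5 6 4 / 6 5 4 2 3 1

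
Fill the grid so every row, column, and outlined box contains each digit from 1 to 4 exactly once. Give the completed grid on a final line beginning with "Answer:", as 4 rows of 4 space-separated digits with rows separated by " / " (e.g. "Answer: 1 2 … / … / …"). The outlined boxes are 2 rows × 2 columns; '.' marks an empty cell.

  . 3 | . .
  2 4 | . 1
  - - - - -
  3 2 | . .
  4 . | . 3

Step 1. [r1c4∈{2,4}] in col 4, 2 fits only at r1c4, so r1c4=2.
Step 2. [r3c3∈{1,4}] in row 3, 1 fits only at r3c3, so r3c3=1.
Step 3. [r4c2∈{1}] r4c2 has the single candidate 1. So r4c2=1.
Step 4. [r1c3∈{4}] r1c3 has the single candidate 4. So r1c3=4.
Step 5. [r3c4∈{4}] r3c4 is down to just 4 ⇒ r3c4=4.
Step 6. [r2c3∈{3}] r2c3 has the single candidate 3 ⇒ r2c3=3.
Step 7. [r1c1∈{1}] r1c1 is down to just 1, so r1c1=1.
Step 8. [r4c3∈{2}] r4c3's peers cover all but 2 ⇒ r4c3=2.

Answer: 1 3 4 2 / 2 4 3 1 / 3 2 1 4 / 4 1 2 3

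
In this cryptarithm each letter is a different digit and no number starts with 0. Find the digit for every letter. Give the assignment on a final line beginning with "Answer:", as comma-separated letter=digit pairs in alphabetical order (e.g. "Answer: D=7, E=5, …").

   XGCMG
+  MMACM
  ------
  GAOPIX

Step 1. [col 1: G + M ≡ X (mod 10)] column 1 (G + M ≡ X (mod 10), carry-in 0) doesn't pin G yet; pick G=1 and continue. So G=1.
Step 2. [col 1: G + M ≡ X (mod 10)] column 1 (G + M ≡ X (mod 10), carry-in 0) doesn't pin M yet; pick M=7 and continue, so M=7.
Step 3. [col 1: G + M ≡ X (mod 10)] in column 1 we have G+M≡X with carry-in 0; given G=1, M=7 and digits 1,7 already taken and all letters distinct, that pins X to 8, so X=8.
Step 4. [col 2: M + C ≡ I (mod 10)] no forcing yet in column 2 (carry-in 0); C=6 is free and consistent — try it ⇒ C=6.
Step 5. [col 2: M + C ≡ I (mod 10)] from column 2 (M=7, C=6, carry-in 0, digits 1,6,7,8 already taken and all letters distinct): I must equal 3. So I=3.
Step 6. [col 3: C + A ≡ P (mod 10)] column 3 (C + A ≡ P (mod 10), carry-in 1) doesn't pin P yet; pick P=2 and continue, so P=2.
Step 7. [col 3: C + A ≡ P (mod 10)] column 3 reads C+A+carry(1)=P with C=6, P=2; with digits 1,2,3,6,7,8 already taken and all letters distinct, the only value for A is 5, so A=5.
Step 8. [col 4: G + M ≡ O (mod 10)] column 4: given G=1, M=7, carry-in 1, and digits 1,2,3,5,6,7,8 already taken and all letters distinct, G+M≡O (mod 10) forces O=9. So O=9.

Answer: A=5, C=6, G=1, I=3, M=7, O=9, P=2, X=8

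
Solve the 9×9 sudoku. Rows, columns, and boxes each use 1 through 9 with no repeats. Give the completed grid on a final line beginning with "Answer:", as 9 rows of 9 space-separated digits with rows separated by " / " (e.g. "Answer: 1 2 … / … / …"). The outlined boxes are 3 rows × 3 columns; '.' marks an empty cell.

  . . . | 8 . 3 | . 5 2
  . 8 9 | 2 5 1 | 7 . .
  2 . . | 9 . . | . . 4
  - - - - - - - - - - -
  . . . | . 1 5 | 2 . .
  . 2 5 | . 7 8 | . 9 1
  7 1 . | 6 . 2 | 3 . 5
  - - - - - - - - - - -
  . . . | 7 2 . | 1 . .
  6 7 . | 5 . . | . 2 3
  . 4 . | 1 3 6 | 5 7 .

Step 1. [r2c9∈{6}] r2c9 is down to just 6. So r2c9=6.
Step 2. [r2c1∈{3,4}] in row 2, 4 fits only at r2c1. So r2c1=4.
Step 3. [r5c1∈{3}] r5c1 is down to just 3 ⇒ r5c1=3.
Step 4. [r1c2∈{6}] only 6 remains possible at r1c2 ⇒ r1c2=6.
Step 5. [r8c5∈{4,8,9}] col 5 places 8 nowhere but r8c5. So r8c5=8.
Step 6. [r7c8∈{4,6,8}] row 7 places 6 nowhere but r7c8 ⇒ r7c8=6.
Step 7. [r3c8∈{1,3,8}] in col 8, 1 fits only at r3c8. So r3c8=1.
Step 8. [r5c4∈{4}] r5c4's peers cover all but 4, so r5c4=4.
Step 9. [r7c1∈{5,8,9}] r7c1 is the only open cell in col 1 admitting 5. So r7c1=5.
Step 10. [r1c3∈{1,7}] row 1 places 7 nowhere but r1c3. So r1c3=7.
Step 11. [r4c2∈{9}] r4c2's peers cover all but 9, so r4c2=9.
Step 12. [r4c1∈{8}] r4c1's peers cover all but 8, so r4c1=8.
Step 13. [r6c3∈{4}] r6c3 has the single candidate 4 ⇒ r6c3=4.
Step 14. [r7c2∈{3}] r7c2's peers cover all but 3. So r7c2=3.
Step 15. [r7c3∈{8}] r7c3 has the single candidate 8 ⇒ r7c3=8.
Step 16. [r7c9∈{9}] r7c9 is down to just 9, so r7c9=9.
Step 17. [r8c7∈{4}] r8c7's peers cover all but 4, so r8c7=4.
Step 18. [r8c3∈{1}] r8c3 is down to just 1, so r8c3=1.
Step 19. [r4c8∈{4}] r4c8 has the single candidate 4. So r4c8=4.
Step 20. [r9c3∈{2}] r9c3 has the single candidate 2, so r9c3=2.
Step 21. [r4c4∈{3}] r4c4 is down to just 3, so r4c4=3.
Step 22. [r2c8∈{3}] nothing but 3 survives at r2c8. So r2c8=3.
Step 23. [r7c6∈{4}] r7c6 is down to just 4. So r7c6=4.
Step 24. [r5c7∈{6}] r5c7 has the single candidate 6. So r5c7=6.
Step 25. [r9c9∈{8}] only 8 remains possible at r9c9 ⇒ r9c9=8.
Step 26. [r6c5∈{9}] r6c5's peers cover all but 9, so r6c5=9.
Step 27. [r1c1∈{1}] nothing but 1 survives at r1c1, so r1c1=1.
Step 28. [r3c7∈{8}] nothing but 8 survives at r3c7. So r3c7=8.
Step 29. [r9c1∈{9}] r9c1's peers cover all but 9, so r9c1=9.
Step 30. [r1c7∈{9}] only 9 remains possible at r1c7. So r1c7=9.
Step 31. [r4c3∈{6}] r4c3 is down to just 6, so r4c3=6.
Step 32. [r8c6∈{9}] r8c6's peers cover all but 9, so r8c6=9.
Step 33. [r3c2∈{5}] r3c2 has the single candidate 5 ⇒ r3c2=5.
Step 34. [r4c9∈{7}] nothing but 7 survives at r4c9. So r4c9=7.
Step 35. [r1c5∈{4}] r1c5 is down to just 4, so r1c5=4.
Step 36. [r3c6∈{7}] r3c6's peers cover all but 7. So r3c6=7.
Step 37. [r6c8∈{8}] only 8 remains possible at r6c8 ⇒ r6c8=8.
Step 38. [r3c3∈{3}] r3c3's peers cover all but 3, so r3c3=3.
Step 39. [r3c5∈{6}] only 6 remains possible at r3c5 ⇒ r3c5=6.

Answer: 1 6 7 8 4 3 9 5 2 / 4 8 9 2 5 1 7 3 6 / 2 5 3 9 6 7 8 1 4 / 8 9 6 3 1 5 2 4 7 / 3 2 5 4 7 8 6 9 1 / 7 1 4 6 9 2 3 8 5 / 5 3 8 7 2 4 1 6 9 / 6 7 1 5 8 9 4 2 3 / 9 4 2 1 3 6 5 7 8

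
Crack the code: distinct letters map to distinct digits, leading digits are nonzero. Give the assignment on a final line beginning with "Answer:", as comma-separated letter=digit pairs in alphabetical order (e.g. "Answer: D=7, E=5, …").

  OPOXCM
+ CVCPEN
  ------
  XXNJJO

Step 1. [col 1: M + N ≡ O (mod 10)] N=9 is one option consistent with column 1 (M + N ≡ O (mod 10), carry-in 0) — take it, so N=9.
Step 2. [col 1: M + N ≡ O (mod 10)] no forcing yet in column 1 (carry-in 0); O=1 is free and consistent — try it. So O=1.
Step 3. [col 1: M + N ≡ O (mod 10)] column 1 reads M+N+carry(0)=O with N=9, O=1; with digits 1,9 already taken and all letters distinct, the only value for M is 2. So M=2.
Step 4. [col 2: C + E ≡ J (mod 10)] column 2 (C + E ≡ J (mod 10), carry-in 1) doesn't pin J yet; pick J=4 and continue ⇒ J=4.
Step 5. [col 2: C + E ≡ J (mod 10)] several values work for C in column 2 (C + E ≡ J (mod 10), carry-in 1); try C=7. So C=7.
Step 6. [col 2: C + E ≡ J (mod 10)] column 2: given C=7, J=4, carry-in 1, and digits 1,2,4,7,9 already taken and all letters distinct, C+E≡J (mod 10) forces E=6, so E=6.
Step 7. [col 3: X + P ≡ J (mod 10)] no forcing yet in column 3 (carry-in 1); P=5 is free and consistent — try it, so P=5.
Step 8. [col 3: X + P ≡ J (mod 10)] from column 3 (P=5, J=4, carry-in 1, digits 1,2,4,5,6,7,9 already taken and all letters distinct): X must equal 8, so X=8.
Step 9. [col 5: P + V ≡ X (mod 10)] column 5: given P=5, X=8, carry-in 0, and digits 1,2,4,5,6,7,8,9 already taken and all letters distinct, P+V≡X (mod 10) forces V=3 ⇒ V=3.

Answer: C=7, E=6, J=4, M=2, N=9, O=1, P=5, V=3, X=8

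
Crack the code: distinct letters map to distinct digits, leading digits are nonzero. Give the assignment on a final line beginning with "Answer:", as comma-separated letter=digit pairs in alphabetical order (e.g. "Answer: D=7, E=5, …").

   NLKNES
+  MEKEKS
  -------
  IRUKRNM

Step 1. [I] I is the leading digit of a 7-digit sum of two 6-digit numbers; the final carry is exactly 1 ⇒ I=1.
Step 2. [col 1: S + S ≡ M (mod 10)] no forcing yet in column 1 (carry-in 0); S=3 is free and consistent — try it, so S=3.
Step 3. [col 1: S + S ≡ M (mod 10)] column 1: given S=3, carry-in 0, and digits 1,3 already taken and all letters distinct, S+S≡M (mod 10) forces M=6 ⇒ M=6.
Step 4. [col 2: E + K ≡ N (mod 10)] several values work for E in column 2 (E + K ≡ N (mod 10), carry-in 0); try E=5. So E=5.
Step 5. [col 2: E + K ≡ N (mod 10)] column 2 (E + K ≡ N (mod 10), carry-in 0) doesn't pin N yet; pick N=4 and continue, so N=4.
Step 6. [col 2: E + K ≡ N (mod 10)] column 2: given E=5, N=4, carry-in 0, and digits 1,3,4,5,6 already taken and all letters distinct, E+K≡N (mod 10) forces K=9 ⇒ K=9.
Step 7. [col 3: N + E ≡ R (mod 10)] in column 3 we have N+E≡R with carry-in 1; given N=4, E=5 and digits 1,3,4,5,6,9 already taken and all letters distinct, that pins R to 0. So R=0.
Step 8. [col 5: L + E ≡ U (mod 10)] column 5 reads L+E+carry(1)=U with E=5; with digits 0,1,3,4,5,6,9 already taken and all letters distinct, the only value for L is 2. So L=2.
Step 9. [col 5: L + E ≡ U (mod 10)] column 5 reads L+E+carry(1)=U with L=2, E=5; with digits 0,1,2,3,4,5,6,9 already taken and all letters distinct, the only value for U is 8, so U=8.

Answer: E=5, I=1, K=9, L=2, M=6, N=4, R=0, S=3, U=8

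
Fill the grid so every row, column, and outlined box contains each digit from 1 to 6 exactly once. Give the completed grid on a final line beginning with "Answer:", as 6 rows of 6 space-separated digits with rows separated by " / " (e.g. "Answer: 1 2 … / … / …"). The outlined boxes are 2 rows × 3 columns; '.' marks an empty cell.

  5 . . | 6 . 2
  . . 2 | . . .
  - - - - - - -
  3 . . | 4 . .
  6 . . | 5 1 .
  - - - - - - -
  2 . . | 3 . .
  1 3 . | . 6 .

Step 1. [r2c1∈{4}] only 4 remains possible at r2c1, so r2c1=4.
Step 2. [r1c2∈{1}] nothing but 1 survives at r1c2. So r1c2=1.
Step 3. [r4c3∈{4}] nothing but 4 survives at r4c3. So r4c3=4.
Step 4. [r6c3∈{5}] r6c3 is down to just 5. So r6c3=5.
Step 5. [r5c2∈{4,6}] in col 2, 4 fits only at r5c2 ⇒ r5c2=4.
Step 6. [r5c5∈{5}] r5c5 is down to just 5, so r5c5=5.
Step 7. [r2c6∈{1,3,5}] across row 2, 5 lands solely at r2c6. So r2c6=5.
Step 8. [r3c5∈{2}] r3c5's peers cover all but 2. So r3c5=2.
Step 9. [r1c3∈{3}] r1c3 has the single candidate 3 ⇒ r1c3=3.
Step 10. [r6c4∈{2}] only 2 remains possible at r6c4, so r6c4=2.
Step 11. [r5c3∈{6}] only 6 remains possible at r5c3, so r5c3=6.
Step 12. [r6c6∈{4}] r6c6 has the single candidate 4 ⇒ r6c6=4.
Step 13. [r4c2∈{2}] r4c2's peers cover all but 2, so r4c2=2.
Step 14. [r1c5∈{4}] nothing but 4 survives at r1c5. So r1c5=4.
Step 15. [r5c6∈{1}] only 1 remains possible at r5c6, so r5c6=1.
Step 16. [r3c3∈{1}] r3c3's peers cover all but 1, so r3c3=1.
Step 17. [r4c6∈{3}] r4c6 is down to just 3. So r4c6=3.
Step 18. [r2c2∈{6}] only 6 remains possible at r2c2 ⇒ r2c2=6.
Step 19. [r2c4∈{1}] nothing but 1 survives at r2c4, so r2c4=1.
Step 20. [r3c2∈{5}] r3c2's peers cover all but 5, so r3c2=5.
Step 21. [r3c6∈{6}] nothing but 6 survives at r3c6 ⇒ r3c6=6.
Step 22. [r2c5∈{3}] r2c5's peers cover all but 3 ⇒ r2c5=3.

Answer: 5 1 3 6 4 2 / 4 6 2 1 3 5 / 3 5 1 4 2 6 / 6 2 4 5 1 3 / 2 4 6 3 5 1 / 1 3 5 2 6 4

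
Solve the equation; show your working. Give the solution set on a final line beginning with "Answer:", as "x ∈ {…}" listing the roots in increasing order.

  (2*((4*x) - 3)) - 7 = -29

Step 1. [(2*((4*x) - 3)) - 7 = -29] 7 comes off first (add 7), so sub: 2*((4*x) - 3) = -22.
Step 2. [2*((4*x) - 3) = -22] 2 out front; divide by 2, so div: (4*x) - 3 = -11.
Step 3. [(4*x) - 3 = -11] 3 comes off first (add 3). So sub: 4*x = -8.
Step 4. [4*x = -8] 4 out front; divide by 4, so div: x = -2.

Answer: x ∈ {-2}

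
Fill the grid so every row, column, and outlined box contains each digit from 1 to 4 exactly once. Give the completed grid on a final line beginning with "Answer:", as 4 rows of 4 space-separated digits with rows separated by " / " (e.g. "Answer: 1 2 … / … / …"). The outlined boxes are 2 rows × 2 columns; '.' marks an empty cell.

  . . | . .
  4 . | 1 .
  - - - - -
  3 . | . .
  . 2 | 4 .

Step 1. [r2c4∈{2,3}] across row 2, 2 lands solely at r2c4 ⇒ r2c4=2.
Step 2. [r4c1∈{1}] r4c1 is down to just 1 ⇒ r4c1=1.
Step 3. [r1c3∈{3}] only 3 remains possible at r1c3, so r1c3=3.
Step 4. [r2c2∈{3}] only 3 remains possible at r2c2. So r2c2=3.
Step 5. [r1c4∈{4}] only 4 remains possible at r1c4. So r1c4=4.
Step 6. [r1c1∈{2}] r1c1's peers cover all but 2, so r1c1=2.
Step 7. [r3c3∈{2}] r3c3's peers cover all but 2, so r3c3=2.
Step 8. [r3c4∈{1}] r3c4's peers cover all but 1. So r3c4=1.
Step 9. [r4c4∈{3}] r4c4's peers cover all but 3, so r4c4=3.
Step 10. [r1c2∈{1}] nothing but 1 survives at r1c2, so r1c2=1.
Step 11. [r3c2∈{4}] r3c2 is down to just 4 ⇒ r3c2=4.

Answer: 2 1 3 4 / 4 3 1 2 / 3 4 2 1 / 1 2 4 3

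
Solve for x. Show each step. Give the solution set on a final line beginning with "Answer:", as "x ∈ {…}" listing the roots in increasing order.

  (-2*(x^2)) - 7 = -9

Step 1. [(-2*(x^2)) - 7 = -9] 7 comes off first (add 7). So sub: -2*(x^2) = -2.
Step 2. [-2*(x^2) = -2] -2 out front; divide by -2, so div: x^2 = 1.
Step 3. [x^2 = 1] √ both sides: 1 ≥ 0 gives two branches, so sqrt: x = 1 or -1.

Answer: x ∈ {-1, 1}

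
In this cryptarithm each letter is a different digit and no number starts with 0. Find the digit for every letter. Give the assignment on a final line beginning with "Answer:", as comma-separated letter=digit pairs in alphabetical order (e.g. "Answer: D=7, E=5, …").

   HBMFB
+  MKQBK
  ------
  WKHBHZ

Step 1. [W] adding two 5-digit numbers gives at most 5+1 digits, and here it does — W is that final carry and must be 1 ⇒ W=1.
Step 2. [col 1: B + K ≡ Z (mod 10)] no forcing yet in column 1 (carry-in 0); Z=6 is free and consistent — try it, so Z=6.
Step 3. [col 1: B + K ≡ Z (mod 10)] column 1 (B + K ≡ Z (mod 10), carry-in 0) doesn't pin K yet; pick K=2 and continue, so K=2.
Step 4. [col 1: B + K ≡ Z (mod 10)] from column 1 (K=2, Z=6, carry-in 0, digits 1,2,6 already taken and all letters distinct): B must equal 4 ⇒ B=4.
Step 5. [col 2: F + B ≡ H (mod 10)] several values work for F in column 2 (F + B ≡ H (mod 10), carry-in 0); try F=3, so F=3.
Step 6. [col 2: F + B ≡ H (mod 10)] in column 2 we have F+B≡H with carry-in 0; given F=3, B=4 and digits 1,2,3,4,6 already taken and all letters distinct, that pins H to 7 ⇒ H=7.
Step 7. [col 3: M + Q ≡ B (mod 10)] column 3 (M + Q ≡ B (mod 10), carry-in 0) doesn't pin M yet; pick M=5 and continue. So M=5.
Step 8. [col 3: M + Q ≡ B (mod 10)] column 3 reads M+Q+carry(0)=B with M=5, B=4; with digits 1,2,3,4,5,6,7 already taken and all letters distinct, the only value for Q is 9 ⇒ Q=9.

Answer: B=4, F=3, H=7, K=2, M=5, Q=9, W=1, Z=6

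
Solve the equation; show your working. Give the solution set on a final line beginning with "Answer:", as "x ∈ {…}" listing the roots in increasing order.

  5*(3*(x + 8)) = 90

Step 1. [5*(3*(x + 8)) = 90] 5 out front; divide by 5 ⇒ div: 3*(x + 8) = 18.
Step 2. [3*(x + 8) = 18] leading coefficient 3: divide by 3, so div: x + 8 = 6.
Step 3. [x + 8 = 6] peel the +8: subtract 8 from each side, so sub: x = -2.

Answer: x ∈ {-2}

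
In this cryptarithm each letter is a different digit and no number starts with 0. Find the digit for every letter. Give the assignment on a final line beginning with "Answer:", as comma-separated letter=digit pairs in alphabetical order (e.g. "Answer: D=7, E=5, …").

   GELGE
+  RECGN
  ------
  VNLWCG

Step 1. [col 1: E + N ≡ G (mod 10)] G=8 is one option consistent with column 1 (E + N ≡ G (mod 10), carry-in 0) — take it ⇒ G=8.
Step 2. [col 1: E + N ≡ G (mod 10)] several values work for E in column 1 (E + N ≡ G (mod 10), carry-in 0); try E=5 ⇒ E=5.
Step 3. [V] the sum has 6 digits but both addends have 5; that extra leading digit V is the final carry, namely 1 ⇒ V=1.
Step 4. [col 1: E + N ≡ G (mod 10)] from column 1 (E=5, G=8, carry-in 0, digits 1,5,8 already taken and all letters distinct): N must equal 3 ⇒ N=3.
Step 5. [col 2: G + G ≡ C (mod 10)] column 2: given G=8, carry-in 0, and digits 1,3,5,8 already taken and all letters distinct, G+G≡C (mod 10) forces C=6, so C=6.
Step 6. [col 3: L + C ≡ W (mod 10)] W=7 is one option consistent with column 3 (L + C ≡ W (mod 10), carry-in 1) — take it. So W=7.
Step 7. [col 3: L + C ≡ W (mod 10)] column 3 reads L+C+carry(1)=W with C=6, W=7; with digits 1,3,5,6,7,8 already taken and all letters distinct, the only value for L is 0, so L=0.
Step 8. [col 5: G + R ≡ N (mod 10)] column 5 reads G+R+carry(1)=N with G=8, N=3; with digits 0,1,3,5,6,7,8 already taken and all letters distinct, the only value for R is 4. So R=4.

Answer: C=6, E=5, G=8, L=0, N=3, R=4, V=1, W=7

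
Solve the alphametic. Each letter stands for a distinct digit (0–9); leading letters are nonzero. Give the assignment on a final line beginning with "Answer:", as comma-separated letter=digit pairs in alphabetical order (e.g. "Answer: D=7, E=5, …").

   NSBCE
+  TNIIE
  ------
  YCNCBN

Step 1. [col 1: E + E ≡ N (mod 10)] several values work for E in column 1 (E + E ≡ N (mod 10), carry-in 0); try E=4, so E=4.
Step 2. [col 1: E + E ≡ N (mod 10)] column 1 reads E+E+carry(0)=N with E=4; with digits 4 already taken and all letters distinct, the only value for N is 8. So N=8.
Step 3. [col 2: C + I ≡ B (mod 10)] column 2 (C + I ≡ B (mod 10), carry-in 0) doesn't pin I yet; pick I=5 and continue. So I=5.
Step 4. [Y] Y is the leading digit of a 6-digit sum of two 5-digit numbers; the final carry is exactly 1, so Y=1.
Step 5. [col 2: C + I ≡ B (mod 10)] column 2 (C + I ≡ B (mod 10), carry-in 0) doesn't pin B yet; pick B=7 and continue. So B=7.
Step 6. [col 2: C + I ≡ B (mod 10)] in column 2 we have C+I≡B with carry-in 0; given I=5, B=7 and digits 1,4,5,7,8 already taken and all letters distinct, that pins C to 2 ⇒ C=2.
Step 7. [col 4: S + N ≡ N (mod 10)] in column 4 we have S+N≡N with carry-in 1; given N=8 and digits 1,2,4,5,7,8 already taken and all letters distinct, that pins S to 9 ⇒ S=9.
Step 8. [col 5: N + T ≡ C (mod 10)] column 5: given N=8, C=2, carry-in 1, and digits 1,2,4,5,7,8,9 already taken and all letters distinct, N+T≡C (mod 10) forces T=3. So T=3.

Answer: B=7, C=2, E=4, I=5, N=8, S=9, T=3, Y=1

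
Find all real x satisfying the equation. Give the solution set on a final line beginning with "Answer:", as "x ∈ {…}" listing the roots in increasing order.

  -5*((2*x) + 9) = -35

Step 1. [-5*((2*x) + 9) = -35] LHS = -5·(…); ÷-5 both sides ⇒ div: (2*x) + 9 = 7.
Step 2. [(2*x) + 9 = 7] 9 comes off first (subtract 9) ⇒ sub: 2*x = -2.
Step 3. [2*x = -2] LHS = 2·(…); ÷2 both sides ⇒ div: x = -1.

Answer: x ∈ {-1}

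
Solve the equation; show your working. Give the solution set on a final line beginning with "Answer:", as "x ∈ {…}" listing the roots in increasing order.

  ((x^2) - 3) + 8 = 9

Step 1. [((x^2) - 3) + 8 = 9] peel the +8: subtract 8 from each side. So sub: (x^2) - 3 = 1.
Step 2. [(x^2) - 3 = 1] the outer -3 inverts by adding 3 ⇒ sub: x^2 = 4.
Step 3. [x^2 = 4] √ both sides: 4 ≥ 0 gives two branches ⇒ sqrt: x = 2 or -2.

Answer: x ∈ {-2, 2}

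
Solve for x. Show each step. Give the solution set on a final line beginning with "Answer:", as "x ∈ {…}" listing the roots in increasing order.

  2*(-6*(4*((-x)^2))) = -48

Step 1. [2*(-6*(4*((-x)^2))) = -48] 2 out front; divide by 2 ⇒ div: -6*(4*((-x)^2)) = -24.
Step 2. [-6*(4*((-x)^2)) = -24] LHS = -6·(…); ÷-6 both sides. So div: 4*((-x)^2) = 4.
Step 3. [4*((-x)^2) = 4] leading coefficient 4: divide by 4. So div: (-x)^2 = 1.
Step 4. [(-x)^2 = 1] LHS squared, RHS 1 ≥ 0: apply √ (±) ⇒ sqrt: -x = 1 or -1.
Step 5. [-x = 1 or -1] flip signs both sides, so neg: x = -1 or 1.

Answer: x ∈ {-1, 1}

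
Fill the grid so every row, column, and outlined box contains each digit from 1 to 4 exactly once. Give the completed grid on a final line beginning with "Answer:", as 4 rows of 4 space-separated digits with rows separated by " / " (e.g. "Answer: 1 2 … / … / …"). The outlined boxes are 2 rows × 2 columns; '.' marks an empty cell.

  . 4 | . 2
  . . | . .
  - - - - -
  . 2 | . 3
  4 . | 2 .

Step 1. [r3c1∈{1}] nothing but 1 survives at r3c1 ⇒ r3c1=1.
Step 2. [r1c1∈{3}] r1c1's peers cover all but 3. So r1c1=3.
Step 3. [r2c2∈{1}] r2c2's peers cover all but 1 ⇒ r2c2=1.
Step 4. [r2c4∈{4}] r2c4 has the single candidate 4 ⇒ r2c4=4.
Step 5. [r3c3∈{4}] only 4 remains possible at r3c3, so r3c3=4.
Step 6. [r2c3∈{3}] r2c3 is down to just 3 ⇒ r2c3=3.
Step 7. [r4c2∈{3}] r4c2's peers cover all but 3. So r4c2=3.
Step 8. [r2c1∈{2}] nothing but 2 survives at r2c1 ⇒ r2c1=2.
Step 9. [r4c4∈{1}] only 1 remains possible at r4c4. So r4c4=1.
Step 10. [r1c3∈{1}] r1c3 is down to just 1, so r1c3=1.

Answer: 3 4 1 2 / 2 1 3 4 / 1 2 4 3 / 4 3 2 1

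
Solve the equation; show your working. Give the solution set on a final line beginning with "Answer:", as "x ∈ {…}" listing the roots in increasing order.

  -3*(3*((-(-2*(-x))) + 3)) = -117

Step 1. [-3*(3*((-(-2*(-x))) + 3)) = -117] leading coefficient -3: divide by -3. So div: 3*((-(-2*(-x))) + 3) = 39.
Step 2. [3*((-(-2*(-x))) + 3) = 39] 3·(inner) — divide through by 3, so div: (-(-2*(-x))) + 3 = 13.
Step 3. [(-(-2*(-x))) + 3 = 13] 3 comes off first (subtract 3). So sub: -(-2*(-x)) = 10.
Step 4. [-(-2*(-x)) = 10] LHS negated; negate both sides. So neg: -2*(-x) = -10.
Step 5. [-2*(-x) = -10] divide by the outer -2. So div: -x = 5.
Step 6. [-x = 5] LHS negated; negate both sides, so neg: x = -5.

Answer: x ∈ {-5}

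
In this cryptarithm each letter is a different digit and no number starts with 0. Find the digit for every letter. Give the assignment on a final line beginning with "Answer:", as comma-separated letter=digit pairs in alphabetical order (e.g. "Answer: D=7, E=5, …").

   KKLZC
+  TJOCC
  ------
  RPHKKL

Step 1. [col 1: C + C ≡ L (mod 10)] L=6 is one option consistent with column 1 (C + C ≡ L (mod 10), carry-in 0) — take it, so L=6.
Step 2. [R] the sum has 6 digits but both addends have 5; that extra leading digit R is the final carry, namely 1, so R=1.
Step 3. [col 1: C + C ≡ L (mod 10)] column 1 (C + C ≡ L (mod 10), carry-in 0) doesn't pin C yet; pick C=3 and continue ⇒ C=3.
Step 4. [col 2: Z + C ≡ K (mod 10)] column 2 (Z + C ≡ K (mod 10), carry-in 0) doesn't pin K yet; pick K=2 and continue. So K=2.
Step 5. [col 2: Z + C ≡ K (mod 10)] column 2: given C=3, K=2, carry-in 0, and digits 1,2,3,6 already taken and all letters distinct, Z+C≡K (mod 10) forces Z=9 ⇒ Z=9.
Step 6. [col 3: L + O ≡ K (mod 10)] column 3 reads L+O+carry(1)=K with L=6, K=2; with digits 1,2,3,6,9 already taken and all letters distinct, the only value for O is 5. So O=5.
Step 7. [col 4: K + J ≡ H (mod 10)] no forcing yet in column 4 (carry-in 1); H=7 is free and consistent — try it ⇒ H=7.
Step 8. [col 4: K + J ≡ H (mod 10)] in column 4 we have K+J≡H with carry-in 1; given K=2, H=7 and digits 1,2,3,5,6,7,9 already taken and all letters distinct, that pins J to 4 ⇒ J=4.
Step 9. [col 5: K + T ≡ P (mod 10)] from column 5 (K=2, carry-in 0, digits 1,2,3,4,5,6,7,9 already taken and all letters distinct): T must equal 8, so T=8.
Step 10. [col 5: K + T ≡ P (mod 10)] in column 5 we have K+T≡P with carry-in 0; given K=2, T=8 and digits 1,2,3,4,5,6,7,8,9 already taken and all letters distinct, that pins P to 0 ⇒ P=0.

Answer: C=3, H=7, J=4, K=2, L=6, O=5, P=0, R=1, T=8, Z=9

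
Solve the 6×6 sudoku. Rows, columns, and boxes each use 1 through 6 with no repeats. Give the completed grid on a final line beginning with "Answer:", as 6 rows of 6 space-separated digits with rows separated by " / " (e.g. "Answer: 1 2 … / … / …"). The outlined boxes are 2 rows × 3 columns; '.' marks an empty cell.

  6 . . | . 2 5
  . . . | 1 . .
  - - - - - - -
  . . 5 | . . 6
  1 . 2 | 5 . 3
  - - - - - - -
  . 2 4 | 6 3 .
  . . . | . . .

Step 1. [r4c5∈{4}] r4c5's peers cover all but 4 ⇒ r4c5=4.
Step 2. [r2c3∈{3}] r2c3's peers cover all but 3, so r2c3=3.
Step 3. [r2c6∈{4}] r2c6's peers cover all but 4 ⇒ r2c6=4.
Step 4. [r5c1∈{5}] nothing but 5 survives at r5c1 ⇒ r5c1=5.
Step 5. [r6c3∈{1,6}] across col 3, 6 lands solely at r6c3. So r6c3=6.
Step 6. [r6c2∈{1,3}] box 5 places 1 nowhere but r6c2, so r6c2=1.
Step 7. [r3c1∈{3,4}] across col 1, 4 lands solely at r3c1. So r3c1=4.
Step 8. [r3c4∈{2}] only 2 remains possible at r3c4. So r3c4=2.
Step 9. [r6c4∈{4}] nothing but 4 survives at r6c4, so r6c4=4.
Step 10. [r5c6∈{1}] r5c6 has the single candidate 1, so r5c6=1.
Step 11. [r6c6∈{2}] r6c6's peers cover all but 2 ⇒ r6c6=2.
Step 12. [r6c5∈{5}] r6c5 has the single candidate 5 ⇒ r6c5=5.
Step 13. [r3c2∈{3}] only 3 remains possible at r3c2 ⇒ r3c2=3.
Step 14. [r6c1∈{3}] r6c1's peers cover all but 3. So r6c1=3.
Step 15. [r1c3∈{1}] r1c3 is down to just 1. So r1c3=1.
Step 16. [r2c1∈{2}] nothing but 2 survives at r2c1, so r2c1=2.
Step 17. [r3c5∈{1}] r3c5 has the single candidate 1 ⇒ r3c5=1.
Step 18. [r1c4∈{3}] r1c4's peers cover all but 3, so r1c4=3.
Step 19. [r2c2∈{5}] r2c2 is down to just 5. So r2c2=5.
Step 20. [r1c2∈{4}] only 4 remains possible at r1c2 ⇒ r1c2=4.
Step 21. [r4c2∈{6}] only 6 remains possible at r4c2. So r4c2=6.
Step 22. [r2c5∈{6}] only 6 remains possible at r2c5. So r2c5=6.

Answer: 6 4 1 3 2 5 / 2 5 3 1 6 4 / 4 3 5 2 1 6 / 1 6 2 5 4 3 / 5 2 4 6 3 1 / 3 1 6 4 5 2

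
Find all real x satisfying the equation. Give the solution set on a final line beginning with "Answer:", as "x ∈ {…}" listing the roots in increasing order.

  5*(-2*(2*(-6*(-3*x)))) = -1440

Step 1. [5*(-2*(2*(-6*(-3*x)))) = -1440] 5·(inner) — divide through by 5, so div: -2*(2*(-6*(-3*x))) = -288.
Step 2. [-2*(2*(-6*(-3*x))) = -288] LHS = -2·(…); ÷-2 both sides. So div: 2*(-6*(-3*x)) = 144.
Step 3. [2*(-6*(-3*x)) = 144] 2 out front; divide by 2, so div: -6*(-3*x) = 72.
Step 4. [-6*(-3*x) = 72] -6 out front; divide by -6. So div: -3*x = -12.
Step 5. [-3*x = -12] -3·(inner) — divide through by -3. So div: x = 4.

Answer: x ∈ {4}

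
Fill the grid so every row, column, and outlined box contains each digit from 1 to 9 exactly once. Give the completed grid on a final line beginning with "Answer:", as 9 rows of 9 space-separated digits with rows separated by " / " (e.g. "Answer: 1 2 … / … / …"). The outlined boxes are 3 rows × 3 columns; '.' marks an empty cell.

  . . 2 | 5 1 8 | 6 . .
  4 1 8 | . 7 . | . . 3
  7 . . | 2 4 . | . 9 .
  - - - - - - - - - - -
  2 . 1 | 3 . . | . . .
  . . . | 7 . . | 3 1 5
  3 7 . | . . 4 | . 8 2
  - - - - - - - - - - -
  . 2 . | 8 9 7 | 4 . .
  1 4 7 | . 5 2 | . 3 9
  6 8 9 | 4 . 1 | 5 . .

Step 1. [r6c5∈{6}] nothing but 6 survives at r6c5, so r6c5=6.
Step 2. [r5c6∈{9}] r5c6 is down to just 9, so r5c6=9.
Step 3. [r4c2∈{5,6,9}] box 4 places 9 nowhere but r4c2, so r4c2=9.
Step 4. [r3c2∈{3,5,6}] in col 2, 5 fits only at r3c2 ⇒ r3c2=5.
Step 5. [r3c3∈{3,6}] 6 has one home in box 1: r3c3 ⇒ r3c3=6.
Step 6. [r9c9∈{7}] r9c9 has the single candidate 7, so r9c9=7.
Step 7. [r3c9∈{1,8}] col 9 places 8 nowhere but r3c9 ⇒ r3c9=8.
Step 8. [r1c8∈{4,7}] in row 1, 7 fits only at r1c8 ⇒ r1c8=7.
Step 9. [r4c8∈{4,6}] 4 has one home in col 8: r4c8 ⇒ r4c8=4.
Step 10. [r2c4∈{6,9}] r2c4 is the only open cell in row 2 admitting 9, so r2c4=9.
Step 11. [r7c1∈{5}] only 5 remains possible at r7c1 ⇒ r7c1=5.
Step 12. [r2c7∈{2}] r2c7's peers cover all but 2 ⇒ r2c7=2.
Step 13. [r5c5∈{2,8}] r5c5 is the only open cell in row 5 admitting 2. So r5c5=2.
Step 14. [r4c9∈{6}] r4c9 has the single candidate 6. So r4c9=6.
Step 15. [r7c3∈{3}] r7c3's peers cover all but 3, so r7c3=3.
Step 16. [r6c4∈{1}] nothing but 1 survives at r6c4, so r6c4=1.
Step 17. [r5c1∈{8}] r5c1 has the single candidate 8. So r5c1=8.
Step 18. [r1c2∈{3}] only 3 remains possible at r1c2, so r1c2=3.
Step 19. [r5c2∈{6}] only 6 remains possible at r5c2, so r5c2=6.
Step 20. [r6c7∈{9}] r6c7's peers cover all but 9, so r6c7=9.
Step 21. [r4c5∈{8}] only 8 remains possible at r4c5. So r4c5=8.
Step 22. [r9c8∈{2}] r9c8 has the single candidate 2 ⇒ r9c8=2.
Step 23. [r3c6∈{3}] r3c6 has the single candidate 3, so r3c6=3.
Step 24. [r4c6∈{5}] r4c6 is down to just 5, so r4c6=5.
Step 25. [r1c9∈{4}] r1c9 is down to just 4. So r1c9=4.
Step 26. [r7c9∈{1}] r7c9 is down to just 1. So r7c9=1.
Step 27. [r6c3∈{5}] only 5 remains possible at r6c3, so r6c3=5.
Step 28. [r8c7∈{8}] nothing but 8 survives at r8c7, so r8c7=8.
Step 29. [r9c5∈{3}] r9c5 is down to just 3 ⇒ r9c5=3.
Step 30. [r3c7∈{1}] nothing but 1 survives at r3c7, so r3c7=1.
Step 31. [r4c7∈{7}] nothing but 7 survives at r4c7 ⇒ r4c7=7.
Step 32. [r2c8∈{5}] only 5 remains possible at r2c8 ⇒ r2c8=5.
Step 33. [r8c4∈{6}] r8c4's peers cover all but 6 ⇒ r8c4=6.
Step 34. [r7c8∈{6}] r7c8's peers cover all but 6 ⇒ r7c8=6.
Step 35. [r2c6∈{6}] r2c6 has the single candidate 6. So r2c6=6.
Step 36. [r5c3∈{4}] nothing but 4 survives at r5c3, so r5c3=4.
Step 37. [r1c1∈{9}] r1c1 has the single candidate 9. So r1c1=9.

Answer: 9 3 2 5 1 8 6 7 4 / 4 1 8 9 7 6 2 5 3 / 7 5 6 2 4 3 1 9 8 / 2 9 1 3 8 5 7 4 6 / 8 6 4 7 2 9 3 1 5 / 3 7 5 1 6 4 9 8 2 / 5 2 3 8 9 7 4 6 1 / 1 4 7 6 5 2 8 3 9 / 6 8 9 4 3 1 5 2 7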